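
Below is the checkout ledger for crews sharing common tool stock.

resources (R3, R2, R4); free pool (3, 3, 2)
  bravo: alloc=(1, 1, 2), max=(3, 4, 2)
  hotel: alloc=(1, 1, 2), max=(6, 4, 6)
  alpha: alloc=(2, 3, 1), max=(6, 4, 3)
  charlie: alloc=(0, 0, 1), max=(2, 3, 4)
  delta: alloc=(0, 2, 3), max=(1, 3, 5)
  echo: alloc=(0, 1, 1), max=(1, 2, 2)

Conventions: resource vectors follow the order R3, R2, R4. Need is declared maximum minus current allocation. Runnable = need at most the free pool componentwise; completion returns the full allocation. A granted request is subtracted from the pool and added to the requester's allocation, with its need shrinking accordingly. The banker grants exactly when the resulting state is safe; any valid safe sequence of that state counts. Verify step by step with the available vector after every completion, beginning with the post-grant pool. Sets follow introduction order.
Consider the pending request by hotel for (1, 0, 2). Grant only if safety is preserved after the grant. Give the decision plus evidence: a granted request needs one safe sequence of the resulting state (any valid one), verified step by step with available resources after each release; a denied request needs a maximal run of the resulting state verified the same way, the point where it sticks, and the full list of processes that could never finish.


DENY. Granting would leave the state unsafe.
Key observation: once bravo, echo, charlie, delta finish, the pool peaks at (3, 7, 7) — and every remaining process still needs more R3 than that.
On the post-grant state, bravo, echo, charlie, delta is a maximal run — nothing extends it. Walking it through:
  pool = (2, 3, 0)
  bravo needs (2, 3, 0) <= (2, 3, 0) -> finishes; pool += (1, 1, 2) = (3, 4, 2)
  echo needs (1, 1, 1) <= (3, 4, 2) -> finishes; pool += (0, 1, 1) = (3, 5, 3)
  charlie needs (2, 3, 3) <= (3, 5, 3) -> finishes; pool += (0, 0, 1) = (3, 5, 4)
  delta needs (1, 1, 2) <= (3, 5, 4) -> finishes; pool += (0, 2, 3) = (3, 7, 7)
  hotel still needs (4, 3, 2) but only (3, 7, 7) is free — short on R3
  alpha still needs (4, 1, 2) but only (3, 7, 7) is free — short on R3
Processes that could never finish after the grant: hotel and alpha.


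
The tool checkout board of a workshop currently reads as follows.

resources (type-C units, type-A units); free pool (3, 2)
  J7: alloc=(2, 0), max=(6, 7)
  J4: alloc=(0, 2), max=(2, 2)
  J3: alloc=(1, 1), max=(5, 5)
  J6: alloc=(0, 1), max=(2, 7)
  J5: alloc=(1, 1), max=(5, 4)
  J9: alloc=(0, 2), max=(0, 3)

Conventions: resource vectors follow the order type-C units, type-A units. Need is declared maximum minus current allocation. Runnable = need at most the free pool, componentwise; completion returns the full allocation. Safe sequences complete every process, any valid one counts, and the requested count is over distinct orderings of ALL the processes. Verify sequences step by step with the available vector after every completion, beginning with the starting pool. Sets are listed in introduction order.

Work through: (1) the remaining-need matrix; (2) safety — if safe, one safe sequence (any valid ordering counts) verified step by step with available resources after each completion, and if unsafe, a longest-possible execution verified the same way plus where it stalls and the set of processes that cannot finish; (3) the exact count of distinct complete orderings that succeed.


(1) Need matrix, components ordered type-C units, type-A units:
  J7: (4, 7)
  J4: (2, 0)
  J3: (4, 4)
  J6: (2, 6)
  J5: (4, 3)
  J9: (0, 1)
(2) UNSAFE — no complete ordering exists.
Key observation: no order helps: past J9, J4, J6, the free pool tops out at (3, 7), below what each blocked process needs in type-C units.
The run J9, J4, J6 cannot be extended any further. Walking it through:
  pool = (3, 2)
  J9 needs (0, 1) <= (3, 2) -> finishes; pool += (0, 2) = (3, 4)
  J4 needs (2, 0) <= (3, 4) -> finishes; pool += (0, 2) = (3, 6)
  J6 needs (2, 6) <= (3, 6) -> finishes; pool += (0, 1) = (3, 7)
  J7 cannot run: need (4, 7) vs free (3, 7) (insufficient type-C units)
  J3 cannot run: need (4, 4) vs free (3, 7) (insufficient type-C units)
  J5 cannot run: need (4, 3) vs free (3, 7) (insufficient type-C units)
Processes that can never finish: J7, J3 and J5.
(3) Precisely 0 of the possible complete orderings are safe sequences.


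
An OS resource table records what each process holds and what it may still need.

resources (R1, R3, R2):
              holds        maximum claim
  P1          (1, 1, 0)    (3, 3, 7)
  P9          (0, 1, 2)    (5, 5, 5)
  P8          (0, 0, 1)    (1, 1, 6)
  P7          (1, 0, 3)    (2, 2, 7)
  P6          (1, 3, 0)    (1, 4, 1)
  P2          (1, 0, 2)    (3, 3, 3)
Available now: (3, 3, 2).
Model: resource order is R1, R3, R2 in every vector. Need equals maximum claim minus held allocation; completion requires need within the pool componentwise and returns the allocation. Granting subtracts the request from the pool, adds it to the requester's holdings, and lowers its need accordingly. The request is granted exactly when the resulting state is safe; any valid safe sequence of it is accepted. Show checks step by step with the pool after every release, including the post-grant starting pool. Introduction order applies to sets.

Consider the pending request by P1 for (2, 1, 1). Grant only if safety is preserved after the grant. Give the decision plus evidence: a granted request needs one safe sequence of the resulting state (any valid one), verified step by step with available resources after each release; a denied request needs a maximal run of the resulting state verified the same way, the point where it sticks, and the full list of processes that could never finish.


DENY — the pretend-granted state is unsafe.
Key observation: after P6, P2 the pool peaks at (3, 5, 3), and each blocked process is short somewhere: P1 on R2; P9 on R1; P8 on R2; P7 on R2.
Pretend the grant happened; the run P6, P2 goes as far as possible. Verifying each step:
  pool = (1, 2, 1)
  run P6 (needs (0, 1, 1), free (1, 2, 1)); after release of (1, 3, 0) the pool is (2, 5, 1)
  run P2 (needs (2, 3, 1), free (2, 5, 1)); after release of (1, 0, 2) the pool is (3, 5, 3)
  P1 still needs (0, 1, 6) but only (3, 5, 3) is free — short on R2
  P9 still needs (5, 4, 3) but only (3, 5, 3) is free — short on R1
  P8 still needs (1, 1, 5) but only (3, 5, 3) is free — short on R2
  P7 still needs (1, 2, 4) but only (3, 5, 3) is free — short on R2
Had the request been granted, P1, P9, P8 and P7 could never finish.


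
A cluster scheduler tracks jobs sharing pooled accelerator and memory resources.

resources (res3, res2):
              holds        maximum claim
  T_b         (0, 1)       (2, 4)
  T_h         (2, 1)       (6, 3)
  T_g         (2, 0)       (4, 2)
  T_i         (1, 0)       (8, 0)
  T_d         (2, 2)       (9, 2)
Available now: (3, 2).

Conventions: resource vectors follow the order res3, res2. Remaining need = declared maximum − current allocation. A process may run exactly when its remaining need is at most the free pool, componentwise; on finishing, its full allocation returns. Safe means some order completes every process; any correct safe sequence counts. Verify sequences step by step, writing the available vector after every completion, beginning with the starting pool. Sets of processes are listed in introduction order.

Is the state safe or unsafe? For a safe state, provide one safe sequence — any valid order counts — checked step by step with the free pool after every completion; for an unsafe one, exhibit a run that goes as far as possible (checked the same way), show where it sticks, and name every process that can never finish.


SAFE. One safe sequence: T_g, T_h, T_i, T_b, T_d.
Key observation: T_g is the earliest step where a requested resource binds exactly: need (2, 2), pool (3, 2) at its turn.
Walking it through:
  pool = (3, 2)
  T_g: need (2, 2) fits (3, 2); releases (2, 0), pool now (5, 2)
  T_h: need (4, 2) fits (5, 2); releases (2, 1), pool now (7, 3)
  T_i: need (7, 0) fits (7, 3); releases (1, 0), pool now (8, 3)
  T_b: need (2, 3) fits (8, 3); releases (0, 1), pool now (8, 4)
  T_d: need (7, 0) fits (8, 4); releases (2, 2), pool now (10, 6)


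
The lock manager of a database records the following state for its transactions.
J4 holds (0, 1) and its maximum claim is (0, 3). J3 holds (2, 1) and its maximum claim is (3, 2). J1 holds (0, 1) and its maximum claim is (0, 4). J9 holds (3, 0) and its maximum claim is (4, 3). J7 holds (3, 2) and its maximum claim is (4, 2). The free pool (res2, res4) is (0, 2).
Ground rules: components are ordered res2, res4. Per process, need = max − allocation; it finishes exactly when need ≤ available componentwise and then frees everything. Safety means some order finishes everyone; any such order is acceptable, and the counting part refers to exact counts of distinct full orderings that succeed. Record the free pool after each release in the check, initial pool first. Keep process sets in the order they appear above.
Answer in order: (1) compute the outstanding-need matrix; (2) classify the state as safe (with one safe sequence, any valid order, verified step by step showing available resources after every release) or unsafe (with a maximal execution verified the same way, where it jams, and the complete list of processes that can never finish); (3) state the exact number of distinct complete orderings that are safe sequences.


(1) Need matrix, components ordered res2, res4:
  J4: (0, 2)
  J3: (1, 1)
  J1: (0, 3)
  J9: (1, 3)
  J7: (1, 0)
(2) The state is UNSAFE.
Key observation: no order helps: past J4, J1, the free pool tops out at (0, 4), below what each blocked process needs in res2.
A maximal execution: J4, J1 — then nothing else fits. Verifying each step:
  pool = (0, 2)
  J4 needs (0, 2) <= (0, 2) -> finishes; pool += (0, 1) = (0, 3)
  J1 needs (0, 3) <= (0, 3) -> finishes; pool += (0, 1) = (0, 4)
  J3 cannot run: need (1, 1) vs free (0, 4) (insufficient res2)
  J9 cannot run: need (1, 3) vs free (0, 4) (insufficient res2)
  J7 cannot run: need (1, 0) vs free (0, 4) (insufficient res2)
Never able to finish: J3, J9 and J7.
(3) Precisely 0 of the possible complete orderings are safe sequences.


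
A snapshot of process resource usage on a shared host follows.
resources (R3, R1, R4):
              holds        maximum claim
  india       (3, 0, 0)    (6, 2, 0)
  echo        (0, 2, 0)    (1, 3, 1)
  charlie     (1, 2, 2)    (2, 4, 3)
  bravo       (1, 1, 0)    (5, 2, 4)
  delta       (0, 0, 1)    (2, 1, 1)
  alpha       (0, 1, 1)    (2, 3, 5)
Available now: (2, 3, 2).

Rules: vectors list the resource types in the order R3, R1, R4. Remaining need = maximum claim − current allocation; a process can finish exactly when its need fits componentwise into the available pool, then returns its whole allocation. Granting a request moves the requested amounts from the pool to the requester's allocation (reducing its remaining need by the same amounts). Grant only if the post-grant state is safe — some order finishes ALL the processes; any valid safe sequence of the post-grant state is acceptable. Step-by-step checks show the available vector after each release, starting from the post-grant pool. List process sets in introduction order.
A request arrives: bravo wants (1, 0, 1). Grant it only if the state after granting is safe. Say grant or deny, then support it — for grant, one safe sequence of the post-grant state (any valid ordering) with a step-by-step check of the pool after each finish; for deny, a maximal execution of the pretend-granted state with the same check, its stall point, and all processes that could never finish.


DENY. Granting would leave the state unsafe.
Key observation: even finishing echo, charlie, delta, alpha leaves just (2, 8, 5) free — too little R3 for any of the remaining processes.
Pretend the grant happened; the run echo, charlie, delta, alpha goes as far as possible. Verifying each step:
  pool = (1, 3, 1)
  echo: need (1, 1, 1) fits (1, 3, 1); releases (0, 2, 0), pool now (1, 5, 1)
  charlie: need (1, 2, 1) fits (1, 5, 1); releases (1, 2, 2), pool now (2, 7, 3)
  delta: need (2, 1, 0) fits (2, 7, 3); releases (0, 0, 1), pool now (2, 7, 4)
  alpha: need (2, 2, 4) fits (2, 7, 4); releases (0, 1, 1), pool now (2, 8, 5)
  india still needs (3, 2, 0) but only (2, 8, 5) is free — short on R3
  bravo still needs (3, 1, 3) but only (2, 8, 5) is free — short on R3
Processes that could never finish after the grant: india and bravo.


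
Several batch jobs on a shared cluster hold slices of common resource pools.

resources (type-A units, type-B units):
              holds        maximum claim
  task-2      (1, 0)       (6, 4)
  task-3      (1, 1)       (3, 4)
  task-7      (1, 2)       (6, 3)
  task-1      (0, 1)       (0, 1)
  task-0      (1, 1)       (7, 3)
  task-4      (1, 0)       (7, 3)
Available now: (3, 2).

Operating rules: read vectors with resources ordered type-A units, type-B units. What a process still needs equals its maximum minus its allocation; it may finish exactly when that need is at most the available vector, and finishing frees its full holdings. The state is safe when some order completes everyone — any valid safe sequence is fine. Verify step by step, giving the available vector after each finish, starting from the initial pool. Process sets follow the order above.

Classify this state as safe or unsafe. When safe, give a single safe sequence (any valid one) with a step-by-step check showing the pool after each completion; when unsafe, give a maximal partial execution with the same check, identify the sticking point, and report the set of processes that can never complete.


UNSAFE — no complete ordering exists.
Key observation: no order helps: past task-1, task-3, the free pool tops out at (4, 4), below what each blocked process needs in type-A units.
The run task-1, task-3 cannot be extended any further. Verifying each step:
  pool = (3, 2)
  task-1: need (0, 0) fits (3, 2); releases (0, 1), pool now (3, 3)
  task-3: need (2, 3) fits (3, 3); releases (1, 1), pool now (4, 4)
  blocked: task-2 wants (5, 4), pool (4, 4) — not enough type-A units
  blocked: task-7 wants (5, 1), pool (4, 4) — not enough type-A units
  blocked: task-0 wants (6, 2), pool (4, 4) — not enough type-A units
  blocked: task-4 wants (6, 3), pool (4, 4) — not enough type-A units
Never able to finish: task-2, task-7, task-0 and task-4.


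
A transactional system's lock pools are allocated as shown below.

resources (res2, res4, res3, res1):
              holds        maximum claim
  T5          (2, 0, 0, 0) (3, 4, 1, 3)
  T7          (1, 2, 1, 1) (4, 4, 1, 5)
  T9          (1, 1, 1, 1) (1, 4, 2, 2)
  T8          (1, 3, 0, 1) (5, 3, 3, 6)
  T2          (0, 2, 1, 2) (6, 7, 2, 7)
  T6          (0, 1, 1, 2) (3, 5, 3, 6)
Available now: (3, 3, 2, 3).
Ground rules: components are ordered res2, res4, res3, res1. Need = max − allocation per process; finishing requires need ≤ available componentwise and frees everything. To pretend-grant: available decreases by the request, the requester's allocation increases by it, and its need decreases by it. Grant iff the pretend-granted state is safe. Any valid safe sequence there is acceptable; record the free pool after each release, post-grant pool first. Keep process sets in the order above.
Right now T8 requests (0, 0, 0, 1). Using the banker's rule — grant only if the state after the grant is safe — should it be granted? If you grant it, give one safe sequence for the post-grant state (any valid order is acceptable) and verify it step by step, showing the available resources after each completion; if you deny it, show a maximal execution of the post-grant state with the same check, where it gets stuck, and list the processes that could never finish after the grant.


DENY. Granting would leave the state unsafe.
Key observation: res1 is the bottleneck — with T9, T5 done the pool holds (6, 4, 3, 3), short of every remaining need.
Pretend the grant happened; the run T9, T5 goes as far as possible. Verifying each step:
  pool = (3, 3, 2, 2)
  T9: need (0, 3, 1, 1) fits (3, 3, 2, 2); releases (1, 1, 1, 1), pool now (4, 4, 3, 3)
  T5: need (1, 4, 1, 3) fits (4, 4, 3, 3); releases (2, 0, 0, 0), pool now (6, 4, 3, 3)
  T7 still needs (3, 2, 0, 4) but only (6, 4, 3, 3) is free — short on res1
  T8 still needs (4, 0, 3, 4) but only (6, 4, 3, 3) is free — short on res1
  T2 still needs (6, 5, 1, 5) but only (6, 4, 3, 3) is free — short on res4 and res1
  T6 still needs (3, 4, 2, 4) but only (6, 4, 3, 3) is free — short on res1
Processes that could never finish after the grant: T7, T8, T2 and T6.


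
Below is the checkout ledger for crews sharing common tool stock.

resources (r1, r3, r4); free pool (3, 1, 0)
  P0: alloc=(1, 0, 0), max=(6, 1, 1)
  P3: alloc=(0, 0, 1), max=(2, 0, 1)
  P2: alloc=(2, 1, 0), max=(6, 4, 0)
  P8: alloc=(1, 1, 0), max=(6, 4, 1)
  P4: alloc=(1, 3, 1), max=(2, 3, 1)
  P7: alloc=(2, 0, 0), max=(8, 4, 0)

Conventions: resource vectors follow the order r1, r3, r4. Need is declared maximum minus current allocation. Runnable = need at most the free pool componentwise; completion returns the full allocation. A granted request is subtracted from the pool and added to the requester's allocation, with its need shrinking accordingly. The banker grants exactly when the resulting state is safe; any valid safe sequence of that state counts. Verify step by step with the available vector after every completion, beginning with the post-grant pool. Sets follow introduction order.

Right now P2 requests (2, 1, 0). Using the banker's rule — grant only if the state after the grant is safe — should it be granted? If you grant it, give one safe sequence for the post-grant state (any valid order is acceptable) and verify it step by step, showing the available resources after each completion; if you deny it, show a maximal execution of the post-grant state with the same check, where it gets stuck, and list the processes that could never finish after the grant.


GRANT — the state after the grant stays safe, e.g. via P4, P2, P7, P0, P3, P8.
Key observation: post-grant, (1, 0, 0) remains, and an order beginning with P4 completes everyone.
Step-by-step check of the post-grant state:
  pool = (1, 0, 0)
  P4: need (1, 0, 0) fits (1, 0, 0); releases (1, 3, 1), pool now (2, 3, 1)
  P2: need (2, 2, 0) fits (2, 3, 1); releases (4, 2, 0), pool now (6, 5, 1)
  P7: need (6, 4, 0) fits (6, 5, 1); releases (2, 0, 0), pool now (8, 5, 1)
  P0: need (5, 1, 1) fits (8, 5, 1); releases (1, 0, 0), pool now (9, 5, 1)
  P3: need (2, 0, 0) fits (9, 5, 1); releases (0, 0, 1), pool now (9, 5, 2)
  P8: need (5, 3, 1) fits (9, 5, 2); releases (1, 1, 0), pool now (10, 6, 2)


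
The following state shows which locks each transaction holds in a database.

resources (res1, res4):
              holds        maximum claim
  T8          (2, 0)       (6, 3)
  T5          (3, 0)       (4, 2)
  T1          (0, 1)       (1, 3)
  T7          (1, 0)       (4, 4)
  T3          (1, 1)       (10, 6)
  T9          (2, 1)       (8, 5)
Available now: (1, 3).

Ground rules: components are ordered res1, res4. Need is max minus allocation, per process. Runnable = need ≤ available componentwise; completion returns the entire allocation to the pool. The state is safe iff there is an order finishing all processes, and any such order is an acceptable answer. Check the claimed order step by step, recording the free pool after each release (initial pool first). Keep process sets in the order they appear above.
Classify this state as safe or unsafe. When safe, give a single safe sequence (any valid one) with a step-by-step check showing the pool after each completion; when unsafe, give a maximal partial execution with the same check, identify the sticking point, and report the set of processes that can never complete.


SAFE, for example via the order T5, T8, T1, T7, T9, T3.
Key observation: T5 is the earliest step where a requested resource binds exactly: need (1, 2), pool (1, 3) at its turn.
Walking it through:
  pool = (1, 3)
  run T5 (needs (1, 2), free (1, 3)); after release of (3, 0) the pool is (4, 3)
  run T8 (needs (4, 3), free (4, 3)); after release of (2, 0) the pool is (6, 3)
  run T1 (needs (1, 2), free (6, 3)); after release of (0, 1) the pool is (6, 4)
  run T7 (needs (3, 4), free (6, 4)); after release of (1, 0) the pool is (7, 4)
  run T9 (needs (6, 4), free (7, 4)); after release of (2, 1) the pool is (9, 5)
  run T3 (needs (9, 5), free (9, 5)); after release of (1, 1) the pool is (10, 6)


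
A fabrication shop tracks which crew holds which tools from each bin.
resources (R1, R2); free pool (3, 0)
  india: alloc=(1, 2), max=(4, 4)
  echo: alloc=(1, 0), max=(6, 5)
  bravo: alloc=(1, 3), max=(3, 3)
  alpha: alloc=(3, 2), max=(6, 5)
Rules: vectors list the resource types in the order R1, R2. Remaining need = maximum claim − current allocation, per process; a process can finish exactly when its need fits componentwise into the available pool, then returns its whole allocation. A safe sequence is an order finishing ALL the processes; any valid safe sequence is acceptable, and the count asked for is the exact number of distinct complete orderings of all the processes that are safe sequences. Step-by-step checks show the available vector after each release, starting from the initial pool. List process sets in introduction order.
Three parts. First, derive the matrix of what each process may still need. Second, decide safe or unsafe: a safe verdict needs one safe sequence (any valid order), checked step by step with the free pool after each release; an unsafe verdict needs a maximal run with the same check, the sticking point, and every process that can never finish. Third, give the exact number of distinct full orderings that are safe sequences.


(1) Need matrix, components ordered R1, R2:
  india: (3, 2)
  echo: (5, 5)
  bravo: (2, 0)
  alpha: (3, 3)
(2) SAFE, for example via the order bravo, india, echo, alpha.
Key observation: the first exact fit in this order is echo — it needs (5, 5) with (5, 5) free, meeting a requested resource to the last unit.
Check, step by step:
  pool = (3, 0)
  run bravo (needs (2, 0), free (3, 0)); after release of (1, 3) the pool is (4, 3)
  run india (needs (3, 2), free (4, 3)); after release of (1, 2) the pool is (5, 5)
  run echo (needs (5, 5), free (5, 5)); after release of (1, 0) the pool is (6, 5)
  run alpha (needs (3, 3), free (6, 5)); after release of (3, 2) the pool is (9, 7)
(3) The exact count: 4 of the possible complete orderings are safe sequences.


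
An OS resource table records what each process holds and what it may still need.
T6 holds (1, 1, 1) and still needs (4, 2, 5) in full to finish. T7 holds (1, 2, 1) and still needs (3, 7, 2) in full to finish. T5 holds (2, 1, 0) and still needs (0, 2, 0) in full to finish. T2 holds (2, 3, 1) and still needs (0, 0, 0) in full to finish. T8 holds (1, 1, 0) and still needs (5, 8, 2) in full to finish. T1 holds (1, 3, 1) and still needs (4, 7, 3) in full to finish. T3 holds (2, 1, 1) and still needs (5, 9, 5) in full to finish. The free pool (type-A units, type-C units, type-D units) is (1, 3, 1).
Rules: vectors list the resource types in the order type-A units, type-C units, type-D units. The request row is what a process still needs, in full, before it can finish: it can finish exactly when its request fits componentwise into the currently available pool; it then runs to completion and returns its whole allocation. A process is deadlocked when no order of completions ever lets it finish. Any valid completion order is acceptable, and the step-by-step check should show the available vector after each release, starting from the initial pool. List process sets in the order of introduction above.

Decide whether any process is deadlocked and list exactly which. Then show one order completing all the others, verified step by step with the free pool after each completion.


The deadlocked set is T6 and T3.
Key observation: after T5, T2, T7, T8, T1 complete, (8, 13, 4) is the best the pool ever gets, yet each leftover process wants more type-D units.
A valid finishing order for the others: T5, T2, T7, T8, T1. Step-by-step check:
  pool = (1, 3, 1)
  run T5 (needs (0, 2, 0), free (1, 3, 1)); after release of (2, 1, 0) the pool is (3, 4, 1)
  run T2 (needs (0, 0, 0), free (3, 4, 1)); after release of (2, 3, 1) the pool is (5, 7, 2)
  run T7 (needs (3, 7, 2), free (5, 7, 2)); after release of (1, 2, 1) the pool is (6, 9, 3)
  run T8 (needs (5, 8, 2), free (6, 9, 3)); after release of (1, 1, 0) the pool is (7, 10, 3)
  run T1 (needs (4, 7, 3), free (7, 10, 3)); after release of (1, 3, 1) the pool is (8, 13, 4)
None of the blocked processes ever fits:
  T6 still needs (4, 2, 5) but only (8, 13, 4) is free — short on type-D units
  T3 still needs (5, 9, 5) but only (8, 13, 4) is free — short on type-D units


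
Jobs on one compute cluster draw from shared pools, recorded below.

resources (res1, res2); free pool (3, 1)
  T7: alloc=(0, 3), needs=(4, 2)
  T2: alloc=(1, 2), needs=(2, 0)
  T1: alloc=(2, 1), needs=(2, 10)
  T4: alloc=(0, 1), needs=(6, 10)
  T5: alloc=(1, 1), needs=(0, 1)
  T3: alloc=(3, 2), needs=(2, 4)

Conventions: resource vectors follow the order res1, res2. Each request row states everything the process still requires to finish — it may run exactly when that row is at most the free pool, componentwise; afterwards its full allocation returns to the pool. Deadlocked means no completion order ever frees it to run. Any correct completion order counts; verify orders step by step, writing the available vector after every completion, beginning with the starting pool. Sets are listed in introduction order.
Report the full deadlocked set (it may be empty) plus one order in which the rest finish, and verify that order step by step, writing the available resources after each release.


The deadlocked set is T1 and T4.
Key observation: the wall is res2: completing T5, T2, T3, T7 brings the pool only to (8, 9), and all the rest need more.
The rest can finish in the order T5, T2, T3, T7. Verifying each step:
  pool = (3, 1)
  run T5 (needs (0, 1), free (3, 1)); after release of (1, 1) the pool is (4, 2)
  run T2 (needs (2, 0), free (4, 2)); after release of (1, 2) the pool is (5, 4)
  run T3 (needs (2, 4), free (5, 4)); after release of (3, 2) the pool is (8, 6)
  run T7 (needs (4, 2), free (8, 6)); after release of (0, 3) the pool is (8, 9)
None of the blocked processes ever fits:
  T1 cannot run: need (2, 10) vs free (8, 9) (insufficient res2)
  T4 cannot run: need (6, 10) vs free (8, 9) (insufficient res2)


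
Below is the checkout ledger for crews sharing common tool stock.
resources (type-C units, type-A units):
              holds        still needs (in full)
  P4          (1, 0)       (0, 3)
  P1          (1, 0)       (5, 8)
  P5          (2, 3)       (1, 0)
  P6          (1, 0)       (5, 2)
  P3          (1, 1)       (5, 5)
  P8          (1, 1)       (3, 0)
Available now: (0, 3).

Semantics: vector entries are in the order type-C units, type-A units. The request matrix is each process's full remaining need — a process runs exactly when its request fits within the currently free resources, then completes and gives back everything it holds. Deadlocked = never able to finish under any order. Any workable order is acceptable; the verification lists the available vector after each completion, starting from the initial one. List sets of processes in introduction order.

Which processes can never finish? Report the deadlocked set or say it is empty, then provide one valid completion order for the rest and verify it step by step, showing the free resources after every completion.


The deadlocked set is P1, P6 and P3.
Key observation: P4, P5, P8 can finish, but then (4, 7) is all there is, and the blocked group's type-C units demands exceed it.
A valid finishing order for the others: P4, P5, P8. Verifying each step:
  pool = (0, 3)
  run P4 (needs (0, 3), free (0, 3)); after release of (1, 0) the pool is (1, 3)
  run P5 (needs (1, 0), free (1, 3)); after release of (2, 3) the pool is (3, 6)
  run P8 (needs (3, 0), free (3, 6)); after release of (1, 1) the pool is (4, 7)
The stuck group stays short no matter what:
  P1 cannot run: need (5, 8) vs free (4, 7) (insufficient type-C units and type-A units)
  P6 cannot run: need (5, 2) vs free (4, 7) (insufficient type-C units)
  P3 cannot run: need (5, 5) vs free (4, 7) (insufficient type-C units)


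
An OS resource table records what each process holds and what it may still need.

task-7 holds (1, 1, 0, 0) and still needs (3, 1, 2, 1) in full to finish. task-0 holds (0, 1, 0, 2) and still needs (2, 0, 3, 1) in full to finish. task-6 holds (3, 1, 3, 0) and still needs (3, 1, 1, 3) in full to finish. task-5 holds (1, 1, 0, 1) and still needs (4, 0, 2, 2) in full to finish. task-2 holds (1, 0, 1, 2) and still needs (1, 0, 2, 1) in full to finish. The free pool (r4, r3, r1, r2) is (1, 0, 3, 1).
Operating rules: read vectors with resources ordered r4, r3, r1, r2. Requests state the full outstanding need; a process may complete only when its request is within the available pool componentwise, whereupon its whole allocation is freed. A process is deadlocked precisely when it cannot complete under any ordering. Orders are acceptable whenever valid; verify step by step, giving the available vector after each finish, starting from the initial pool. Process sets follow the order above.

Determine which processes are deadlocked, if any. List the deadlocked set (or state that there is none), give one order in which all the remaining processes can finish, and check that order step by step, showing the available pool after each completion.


The deadlocked set is task-7, task-6 and task-5.
Key observation: task-2, task-0 can finish, but then (2, 1, 4, 5) is all there is, and the blocked group's r4 demands exceed it.
One completion order for the rest: task-2, task-0. Walking it through:
  pool = (1, 0, 3, 1)
  task-2 needs (1, 0, 2, 1) <= (1, 0, 3, 1) -> finishes; pool += (1, 0, 1, 2) = (2, 0, 4, 3)
  task-0 needs (2, 0, 3, 1) <= (2, 0, 4, 3) -> finishes; pool += (0, 1, 0, 2) = (2, 1, 4, 5)
The blocked processes can never fit:
  task-7 cannot run: need (3, 1, 2, 1) vs free (2, 1, 4, 5) (insufficient r4)
  task-6 cannot run: need (3, 1, 1, 3) vs free (2, 1, 4, 5) (insufficient r4)
  task-5 cannot run: need (4, 0, 2, 2) vs free (2, 1, 4, 5) (insufficient r4)


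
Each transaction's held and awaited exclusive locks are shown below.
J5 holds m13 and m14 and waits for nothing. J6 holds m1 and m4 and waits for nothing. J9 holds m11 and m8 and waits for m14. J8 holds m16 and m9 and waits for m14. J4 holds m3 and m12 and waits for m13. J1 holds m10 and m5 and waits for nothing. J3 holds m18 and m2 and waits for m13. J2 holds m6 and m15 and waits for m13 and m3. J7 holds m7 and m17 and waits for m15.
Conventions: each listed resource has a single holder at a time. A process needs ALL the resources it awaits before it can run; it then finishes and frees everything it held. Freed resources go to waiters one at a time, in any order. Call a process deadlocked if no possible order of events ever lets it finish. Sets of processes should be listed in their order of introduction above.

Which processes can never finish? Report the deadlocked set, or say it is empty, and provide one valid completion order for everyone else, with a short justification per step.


The deadlocked set is empty.
Key observation: there is no circular wait here — follow any chain and it reaches a process that is free to run now.
One completion order for the rest: J5, J9, J1, J6, J8, J4, J2, J3, J7.
Verifying each step:
  run J5 (it waits on nothing); releases m13 and m14
  J9 waits on m14 — all released -> runs and releases m11 and m8
  run J1 (it waits on nothing); releases m10 and m5
  run J6 (it waits on nothing); releases m1 and m4
  J8 waits on m14 — all released -> runs and releases m16 and m9
  J4 waits on m13 — all released -> runs and releases m3 and m12
  J2 waits on m13 and m3 — all released -> runs and releases m6 and m15
  J3 waits on m13 — all released -> runs and releases m18 and m2
  J7 waits on m15 — all released -> runs and releases m7 and m17


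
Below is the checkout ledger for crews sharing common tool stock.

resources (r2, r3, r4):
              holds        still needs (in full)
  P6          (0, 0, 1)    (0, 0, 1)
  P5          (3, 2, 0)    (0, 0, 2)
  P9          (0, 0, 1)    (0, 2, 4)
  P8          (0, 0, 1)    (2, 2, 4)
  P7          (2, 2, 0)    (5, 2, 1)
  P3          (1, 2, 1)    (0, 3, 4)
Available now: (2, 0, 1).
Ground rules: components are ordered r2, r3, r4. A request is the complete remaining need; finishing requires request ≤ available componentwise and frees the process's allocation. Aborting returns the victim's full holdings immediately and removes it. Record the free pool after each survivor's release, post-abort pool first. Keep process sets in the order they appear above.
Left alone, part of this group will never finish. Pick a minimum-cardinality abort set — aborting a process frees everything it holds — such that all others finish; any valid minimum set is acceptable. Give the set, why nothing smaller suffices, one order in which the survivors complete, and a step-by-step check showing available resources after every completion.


Abort P8 and P3.
Key observation: the deadlocked P9 becomes finishable only because P8 and P3 released (1, 2, 2); it completes at step 3 below.
Minimality, checking each single-abort alternative: P6 alone leaves P9 blocked (short on r4); P5 alone leaves P9 blocked (short on r4); P9 alone leaves P8 blocked (short on r4); P8 alone leaves P9 blocked (short on r4); P7 alone leaves P9 blocked (short on r4); P3 alone leaves P9 blocked (short on r4).
The survivors complete as P6, P5, P9, P7. Verifying each step (starting from the post-abort pool):
  pool = (3, 2, 3)
  P6 needs (0, 0, 1) <= (3, 2, 3) -> finishes; pool += (0, 0, 1) = (3, 2, 4)
  P5 needs (0, 0, 2) <= (3, 2, 4) -> finishes; pool += (3, 2, 0) = (6, 4, 4)
  P9 needs (0, 2, 4) <= (6, 4, 4) -> finishes; pool += (0, 0, 1) = (6, 4, 5)
  P7 needs (5, 2, 1) <= (6, 4, 5) -> finishes; pool += (2, 2, 0) = (8, 6, 5)


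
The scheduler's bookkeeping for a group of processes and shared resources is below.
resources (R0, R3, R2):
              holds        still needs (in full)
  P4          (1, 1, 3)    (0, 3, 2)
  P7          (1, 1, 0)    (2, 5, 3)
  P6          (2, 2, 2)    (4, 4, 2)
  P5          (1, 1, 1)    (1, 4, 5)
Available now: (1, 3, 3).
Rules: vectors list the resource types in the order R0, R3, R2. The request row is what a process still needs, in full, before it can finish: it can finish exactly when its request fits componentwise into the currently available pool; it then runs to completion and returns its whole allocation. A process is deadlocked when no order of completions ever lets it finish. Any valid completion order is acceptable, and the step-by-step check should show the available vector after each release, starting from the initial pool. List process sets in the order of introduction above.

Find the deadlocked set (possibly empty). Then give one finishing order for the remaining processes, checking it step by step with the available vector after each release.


Nothing here is deadlocked.
Key observation: starting with P4, each completion frees enough for the next — no one is permanently blocked.
One completion order for the rest: P4, P5, P7, P6. Verifying each step:
  pool = (1, 3, 3)
  run P4 (needs (0, 3, 2), free (1, 3, 3)); after release of (1, 1, 3) the pool is (2, 4, 6)
  run P5 (needs (1, 4, 5), free (2, 4, 6)); after release of (1, 1, 1) the pool is (3, 5, 7)
  run P7 (needs (2, 5, 3), free (3, 5, 7)); after release of (1, 1, 0) the pool is (4, 6, 7)
  run P6 (needs (4, 4, 2), free (4, 6, 7)); after release of (2, 2, 2) the pool is (6, 8, 9)


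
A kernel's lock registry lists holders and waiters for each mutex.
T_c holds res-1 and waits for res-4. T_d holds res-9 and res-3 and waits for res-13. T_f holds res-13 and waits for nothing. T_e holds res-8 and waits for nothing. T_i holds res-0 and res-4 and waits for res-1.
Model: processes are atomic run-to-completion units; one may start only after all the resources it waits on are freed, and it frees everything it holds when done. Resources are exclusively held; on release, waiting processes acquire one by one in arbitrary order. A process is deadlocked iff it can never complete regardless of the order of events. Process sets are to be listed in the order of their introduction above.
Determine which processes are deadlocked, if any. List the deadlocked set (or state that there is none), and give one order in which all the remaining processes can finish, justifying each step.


Deadlocked set: T_c and T_i.
Key observation: the wait chain closes on itself along T_c -> T_i -> T_c; no other process is dragged down with it.
One completion order for the rest: T_e, T_f, T_d.
Verifying each step:
  T_e waits on nothing -> runs at once and releases res-8
  T_f waits on nothing -> runs at once and releases res-13
  run T_d (all its waits — res-13 — are resolved); releases res-9 and res-3


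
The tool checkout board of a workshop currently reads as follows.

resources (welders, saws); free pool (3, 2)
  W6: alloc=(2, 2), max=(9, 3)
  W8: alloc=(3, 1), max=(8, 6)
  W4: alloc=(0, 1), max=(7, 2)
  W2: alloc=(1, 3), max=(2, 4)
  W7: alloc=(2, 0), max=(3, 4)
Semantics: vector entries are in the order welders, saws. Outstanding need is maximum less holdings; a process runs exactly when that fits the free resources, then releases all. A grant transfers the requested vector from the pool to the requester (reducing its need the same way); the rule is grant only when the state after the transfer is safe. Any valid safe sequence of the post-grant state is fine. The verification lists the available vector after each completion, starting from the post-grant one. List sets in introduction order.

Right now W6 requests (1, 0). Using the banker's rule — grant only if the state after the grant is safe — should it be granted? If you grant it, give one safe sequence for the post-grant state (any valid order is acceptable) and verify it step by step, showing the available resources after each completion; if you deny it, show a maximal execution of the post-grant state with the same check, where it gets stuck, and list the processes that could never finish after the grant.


GRANT — the state after the grant stays safe, e.g. via W2, W7, W8, W6, W4.
Key observation: after the grant the pool drops to (2, 2), which still lets W2 finish first and unwind the rest.
Step-by-step check of the post-grant state:
  pool = (2, 2)
  W2 needs (1, 1) <= (2, 2) -> finishes; pool += (1, 3) = (3, 5)
  W7 needs (1, 4) <= (3, 5) -> finishes; pool += (2, 0) = (5, 5)
  W8 needs (5, 5) <= (5, 5) -> finishes; pool += (3, 1) = (8, 6)
  W6 needs (6, 1) <= (8, 6) -> finishes; pool += (3, 2) = (11, 8)
  W4 needs (7, 1) <= (11, 8) -> finishes; pool += (0, 1) = (11, 9)


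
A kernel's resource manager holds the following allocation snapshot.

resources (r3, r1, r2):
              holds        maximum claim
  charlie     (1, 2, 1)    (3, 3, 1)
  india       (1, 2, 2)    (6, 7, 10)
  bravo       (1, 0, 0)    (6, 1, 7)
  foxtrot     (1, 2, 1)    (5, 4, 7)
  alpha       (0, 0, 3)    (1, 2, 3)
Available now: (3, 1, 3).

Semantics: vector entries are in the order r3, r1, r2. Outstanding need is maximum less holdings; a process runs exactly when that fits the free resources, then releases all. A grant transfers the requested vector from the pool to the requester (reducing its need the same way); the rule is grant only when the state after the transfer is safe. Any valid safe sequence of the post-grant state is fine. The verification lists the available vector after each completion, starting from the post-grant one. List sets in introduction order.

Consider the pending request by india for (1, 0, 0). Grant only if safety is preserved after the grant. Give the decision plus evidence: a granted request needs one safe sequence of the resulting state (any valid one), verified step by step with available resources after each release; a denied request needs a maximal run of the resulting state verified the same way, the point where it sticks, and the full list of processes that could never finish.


DENY. Granting would leave the state unsafe.
Key observation: even finishing charlie, alpha leaves just (3, 3, 7) free — too little r3 for any of the remaining processes.
On the post-grant state, charlie, alpha is a maximal run — nothing extends it. Step-by-step check:
  pool = (2, 1, 3)
  charlie needs (2, 1, 0) <= (2, 1, 3) -> finishes; pool += (1, 2, 1) = (3, 3, 4)
  alpha needs (1, 2, 0) <= (3, 3, 4) -> finishes; pool += (0, 0, 3) = (3, 3, 7)
  india cannot run: need (4, 5, 8) vs free (3, 3, 7) (insufficient r3, r1 and r2)
  bravo cannot run: need (5, 1, 7) vs free (3, 3, 7) (insufficient r3)
  foxtrot cannot run: need (4, 2, 6) vs free (3, 3, 7) (insufficient r3)
Post-grant, the permanently blocked set is india, bravo and foxtrot.
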